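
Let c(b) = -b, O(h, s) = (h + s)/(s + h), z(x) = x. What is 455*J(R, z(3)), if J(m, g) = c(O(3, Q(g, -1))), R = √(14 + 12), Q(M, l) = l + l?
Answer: -455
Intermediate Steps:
Q(M, l) = 2*l
R = √26 ≈ 5.0990
O(h, s) = 1 (O(h, s) = (h + s)/(h + s) = 1)
J(m, g) = -1 (J(m, g) = -1*1 = -1)
455*J(R, z(3)) = 455*(-1) = -455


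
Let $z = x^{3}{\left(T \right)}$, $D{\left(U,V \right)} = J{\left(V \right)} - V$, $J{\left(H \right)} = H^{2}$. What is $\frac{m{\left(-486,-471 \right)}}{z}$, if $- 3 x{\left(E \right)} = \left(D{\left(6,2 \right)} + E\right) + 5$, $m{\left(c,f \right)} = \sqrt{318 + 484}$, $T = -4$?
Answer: $- \sqrt{802} \approx -28.32$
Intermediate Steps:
$m{\left(c,f \right)} = \sqrt{802}$
$D{\left(U,V \right)} = V^{2} - V$
$x{\left(E \right)} = - \frac{7}{3} - \frac{E}{3}$ ($x{\left(E \right)} = - \frac{\left(2 \left(-1 + 2\right) + E\right) + 5}{3} = - \frac{\left(2 \cdot 1 + E\right) + 5}{3} = - \frac{\left(2 + E\right) + 5}{3} = - \frac{7 + E}{3} = - \frac{7}{3} - \frac{E}{3}$)
$z = -1$ ($z = \left(- \frac{7}{3} - - \frac{4}{3}\right)^{3} = \left(- \frac{7}{3} + \frac{4}{3}\right)^{3} = \left(-1\right)^{3} = -1$)
$\frac{m{\left(-486,-471 \right)}}{z} = \frac{\sqrt{802}}{-1} = \sqrt{802} \left(-1\right) = - \sqrt{802}$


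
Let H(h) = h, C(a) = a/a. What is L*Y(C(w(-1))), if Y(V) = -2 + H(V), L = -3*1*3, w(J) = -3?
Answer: 9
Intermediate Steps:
C(a) = 1
L = -9 (L = -3*3 = -9)
Y(V) = -2 + V
L*Y(C(w(-1))) = -9*(-2 + 1) = -9*(-1) = 9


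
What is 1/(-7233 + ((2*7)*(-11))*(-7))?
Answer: -1/6155 ≈ -0.00016247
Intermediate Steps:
1/(-7233 + ((2*7)*(-11))*(-7)) = 1/(-7233 + (14*(-11))*(-7)) = 1/(-7233 - 154*(-7)) = 1/(-7233 + 1078) = 1/(-6155) = -1/6155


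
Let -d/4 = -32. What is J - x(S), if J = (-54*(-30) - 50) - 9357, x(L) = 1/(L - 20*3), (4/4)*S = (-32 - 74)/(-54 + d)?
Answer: -17699814/2273 ≈ -7787.0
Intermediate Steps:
d = 128 (d = -4*(-32) = 128)
S = -53/37 (S = (-32 - 74)/(-54 + 128) = -106/74 = -106*1/74 = -53/37 ≈ -1.4324)
x(L) = 1/(-60 + L) (x(L) = 1/(L - 60) = 1/(-60 + L))
J = -7787 (J = (1620 - 50) - 9357 = 1570 - 9357 = -7787)
J - x(S) = -7787 - 1/(-60 - 53/37) = -7787 - 1/(-2273/37) = -7787 - 1*(-37/2273) = -7787 + 37/2273 = -17699814/2273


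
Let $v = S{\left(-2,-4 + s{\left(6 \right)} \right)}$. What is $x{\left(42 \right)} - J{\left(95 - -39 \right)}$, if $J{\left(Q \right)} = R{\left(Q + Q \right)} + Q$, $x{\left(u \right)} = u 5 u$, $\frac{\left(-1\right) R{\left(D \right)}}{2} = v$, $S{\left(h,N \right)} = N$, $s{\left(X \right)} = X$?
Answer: $8690$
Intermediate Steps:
$v = 2$ ($v = -4 + 6 = 2$)
$R{\left(D \right)} = -4$ ($R{\left(D \right)} = \left(-2\right) 2 = -4$)
$x{\left(u \right)} = 5 u^{2}$ ($x{\left(u \right)} = 5 u u = 5 u^{2}$)
$J{\left(Q \right)} = -4 + Q$
$x{\left(42 \right)} - J{\left(95 - -39 \right)} = 5 \cdot 42^{2} - \left(-4 + \left(95 - -39\right)\right) = 5 \cdot 1764 - \left(-4 + \left(95 + 39\right)\right) = 8820 - \left(-4 + 134\right) = 8820 - 130 = 8690$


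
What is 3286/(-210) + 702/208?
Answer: -10309/840 ≈ -12.273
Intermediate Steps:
3286/(-210) + 702/208 = 3286*(-1/210) + 702*(1/208) = -1643/105 + 27/8 = -10309/840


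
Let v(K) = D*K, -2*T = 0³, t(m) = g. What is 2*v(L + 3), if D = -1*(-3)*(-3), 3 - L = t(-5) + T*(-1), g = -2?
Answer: -144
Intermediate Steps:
t(m) = -2
T = 0 (T = -½*0³ = -½*0 = 0)
L = 5 (L = 3 - (-2 + 0*(-1)) = 3 - (-2 + 0) = 3 - 1*(-2) = 3 + 2 = 5)
D = -9 (D = 3*(-3) = -9)
v(K) = -9*K
2*v(L + 3) = 2*(-9*(5 + 3)) = 2*(-9*8) = 2*(-72) = -144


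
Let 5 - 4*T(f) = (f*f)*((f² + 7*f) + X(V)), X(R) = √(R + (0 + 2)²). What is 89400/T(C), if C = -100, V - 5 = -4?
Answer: -1330271928480/345959942800001 + 143040000*√5/345959942800001 ≈ -0.0038442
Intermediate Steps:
V = 1 (V = 5 - 4 = 1)
X(R) = √(4 + R) (X(R) = √(R + 2²) = √(R + 4) = √(4 + R))
T(f) = 5/4 - f²*(√5 + f² + 7*f)/4 (T(f) = 5/4 - f*f*((f² + 7*f) + √(4 + 1))/4 = 5/4 - f²*((f² + 7*f) + √5)/4 = 5/4 - f²*(√5 + f² + 7*f)/4)
89400/T(C) = 89400/(5/4 - 7/4*(-100)³ - ¼*(-100)⁴ - ¼*√5*(-100)²) = 89400/(5/4 - 7/4*(-1000000) - ¼*100000000 - ¼*√5*10000) = 89400/(5/4 + 1750000 - 25000000 - 2500*√5) = 89400/(-92999995/4 - 2500*√5)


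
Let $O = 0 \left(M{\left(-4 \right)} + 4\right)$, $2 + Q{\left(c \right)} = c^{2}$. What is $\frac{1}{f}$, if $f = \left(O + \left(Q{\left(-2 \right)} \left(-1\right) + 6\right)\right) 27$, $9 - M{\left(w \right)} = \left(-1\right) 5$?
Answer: $\frac{1}{108} \approx 0.0092593$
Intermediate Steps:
$Q{\left(c \right)} = -2 + c^{2}$
$M{\left(w \right)} = 14$ ($M{\left(w \right)} = 9 - \left(-1\right) 5 = 9 - -5 = 9 + 5 = 14$)
$O = 0$ ($O = 0 \left(14 + 4\right) = 0 \cdot 18 = 0$)
$f = 108$ ($f = \left(0 + \left(\left(-2 + \left(-2\right)^{2}\right) \left(-1\right) + 6\right)\right) 27 = \left(0 + \left(\left(-2 + 4\right) \left(-1\right) + 6\right)\right) 27 = \left(0 + \left(2 \left(-1\right) + 6\right)\right) 27 = \left(0 + \left(-2 + 6\right)\right) 27 = \left(0 + 4\right) 27 = 4 \cdot 27 = 108$)
$\frac{1}{f} = \frac{1}{108}$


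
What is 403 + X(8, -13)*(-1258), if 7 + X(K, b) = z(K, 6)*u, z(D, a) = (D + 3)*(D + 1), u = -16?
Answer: 2001881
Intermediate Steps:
z(D, a) = (1 + D)*(3 + D) (z(D, a) = (3 + D)*(1 + D) = (1 + D)*(3 + D))
X(K, b) = -55 - 64*K - 16*K² (X(K, b) = -7 + (3 + K² + 4*K)*(-16) = -7 + (-48 - 64*K - 16*K²) = -55 - 64*K - 16*K²)
403 + X(8, -13)*(-1258) = 403 + (-55 - 64*8 - 16*8²)*(-1258) = 403 + (-55 - 512 - 16*64)*(-1258) = 403 + (-55 - 512 - 1024)*(-1258) = 403 - 1591*(-1258) = 403 + 2001478 = 2001881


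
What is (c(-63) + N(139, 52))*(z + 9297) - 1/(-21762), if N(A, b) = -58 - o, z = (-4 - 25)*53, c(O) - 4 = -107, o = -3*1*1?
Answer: -26681952959/21762 ≈ -1.2261e+6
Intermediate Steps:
o = -3 (o = -3*1 = -3)
c(O) = -103 (c(O) = 4 - 107 = -103)
z = -1537 (z = -29*53 = -1537)
N(A, b) = -55 (N(A, b) = -58 - 1*(-3) = -58 + 3 = -55)
(c(-63) + N(139, 52))*(z + 9297) - 1/(-21762) = (-103 - 55)*(-1537 + 9297) - 1/(-21762) = -158*7760 - 1*(-1/21762) = -1226080 + 1/21762 = -26681952959/21762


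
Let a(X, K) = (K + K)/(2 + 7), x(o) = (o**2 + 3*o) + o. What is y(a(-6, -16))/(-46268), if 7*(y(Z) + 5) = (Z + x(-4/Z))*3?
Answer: 5447/62184192 ≈ 8.7595e-5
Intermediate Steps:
x(o) = o**2 + 4*o
a(X, K) = 2*K/9 (a(X, K) = (2*K)/9 = (2*K)*(1/9) = 2*K/9)
y(Z) = -5 + 3*Z/7 - 12*(4 - 4/Z)/(7*Z) (y(Z) = -5 + ((Z + (-4/Z)*(4 - 4/Z))*3)/7 = -5 + ((Z - 4*(4 - 4/Z)/Z)*3)/7 = -5 + (3*Z - 12*(4 - 4/Z)/Z)/7 = -5 + (3*Z/7 - 12*(4 - 4/Z)/(7*Z)) = -5 + 3*Z/7 - 12*(4 - 4/Z)/(7*Z))
y(a(-6, -16))/(-46268) = ((48 - 32*(-16)/3 + ((2/9)*(-16))**2*(-35 + 3*((2/9)*(-16))))/(7*((2/9)*(-16))**2))/(-46268) = ((48 - 48*(-32/9) + (-32/9)**2*(-35 + 3*(-32/9)))/(7*(-32/9)**2))*(-1/46268) = ((1/7)*(81/1024)*(48 + 512/3 + 1024*(-35 - 32/3)/81))*(-1/46268) = ((1/7)*(81/1024)*(48 + 512/3 + (1024/81)*(-137/3)))*(-1/46268) = ((1/7)*(81/1024)*(48 + 512/3 - 140288/243))*(-1/46268) = ((1/7)*(81/1024)*(-87152/243))*(-1/46268) = -5447/1344*(-1/46268) = 5447/62184192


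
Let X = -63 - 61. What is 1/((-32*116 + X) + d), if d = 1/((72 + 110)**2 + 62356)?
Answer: -95480/366261279 ≈ -0.00026069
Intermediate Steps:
X = -124
d = 1/95480 (d = 1/(182**2 + 62356) = 1/(33124 + 62356) = 1/95480 ≈ 1.0473e-5)
1/((-32*116 + X) + d) = 1/((-32*116 - 124) + 1/95480) = 1/((-3712 - 124) + 1/95480) = 1/(-3836 + 1/95480) = 1/(-366261279/95480) = -95480/366261279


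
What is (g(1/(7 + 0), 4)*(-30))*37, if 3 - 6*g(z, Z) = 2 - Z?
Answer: -925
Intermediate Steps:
g(z, Z) = 1/6 + Z/6 (g(z, Z) = 1/2 - (2 - Z)/6 = 1/2 + (-1/3 + Z/6) = 1/6 + Z/6)
(g(1/(7 + 0), 4)*(-30))*37 = ((1/6 + (1/6)*4)*(-30))*37 = ((1/6 + 2/3)*(-30))*37 = ((5/6)*(-30))*37 = -25*37 = -925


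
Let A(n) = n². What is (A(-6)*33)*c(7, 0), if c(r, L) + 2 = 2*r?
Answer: 14256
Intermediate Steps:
c(r, L) = -2 + 2*r
(A(-6)*33)*c(7, 0) = ((-6)²*33)*(-2 + 2*7) = (36*33)*(-2 + 14) = 1188*12 = 14256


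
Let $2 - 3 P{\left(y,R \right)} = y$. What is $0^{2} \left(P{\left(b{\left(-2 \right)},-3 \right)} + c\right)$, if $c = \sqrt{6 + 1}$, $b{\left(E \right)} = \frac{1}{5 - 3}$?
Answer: $0$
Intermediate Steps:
$b{\left(E \right)} = \frac{1}{2}$
$P{\left(y,R \right)} = \frac{2}{3} - \frac{y}{3}$
$c = \sqrt{7} \approx 2.6458$
$0^{2} \left(P{\left(b{\left(-2 \right)},-3 \right)} + c\right) = 0^{2} \left(\left(\frac{2}{3} - \frac{1}{6}\right) + \sqrt{7}\right) = 0 \left(\left(\frac{2}{3} - \frac{1}{6}\right) + \sqrt{7}\right) = 0 \left(\frac{1}{2} + \sqrt{7}\right) = 0$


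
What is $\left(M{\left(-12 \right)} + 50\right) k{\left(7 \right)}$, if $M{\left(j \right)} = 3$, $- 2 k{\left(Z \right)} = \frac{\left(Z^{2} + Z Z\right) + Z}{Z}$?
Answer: $- \frac{795}{2} \approx -397.5$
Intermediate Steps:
$k{\left(Z \right)} = - \frac{Z + 2 Z^{2}}{2 Z}$ ($k{\left(Z \right)} = - \frac{\left(\left(Z^{2} + Z Z\right) + Z\right) \frac{1}{Z}}{2} = - \frac{\left(\left(Z^{2} + Z^{2}\right) + Z\right) \frac{1}{Z}}{2} = - \frac{\left(2 Z^{2} + Z\right) \frac{1}{Z}}{2} = - \frac{\left(Z + 2 Z^{2}\right) \frac{1}{Z}}{2} = - \frac{\frac{1}{Z} \left(Z + 2 Z^{2}\right)}{2} = - \frac{Z + 2 Z^{2}}{2 Z}$)
$\left(M{\left(-12 \right)} + 50\right) k{\left(7 \right)} = \left(3 + 50\right) \left(- \frac{1}{2} - 7\right) = 53 \left(- \frac{1}{2} - 7\right) = 53 \left(- \frac{15}{2}\right) = - \frac{795}{2}$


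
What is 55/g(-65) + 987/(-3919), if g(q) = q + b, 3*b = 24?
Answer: -271804/223383 ≈ -1.2168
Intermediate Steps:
b = 8 (b = (1/3)*24 = 8)
g(q) = 8 + q (g(q) = q + 8 = 8 + q)
55/g(-65) + 987/(-3919) = 55/(8 - 65) + 987/(-3919) = 55/(-57) + 987*(-1/3919) = 55*(-1/57) - 987/3919 = -55/57 - 987/3919 = -271804/223383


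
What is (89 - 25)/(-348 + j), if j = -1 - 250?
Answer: -64/599 ≈ -0.10684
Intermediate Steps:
j = -251
(89 - 25)/(-348 + j) = (89 - 25)/(-348 - 251) = 64/(-599) = 64*(-1/599) = -64/599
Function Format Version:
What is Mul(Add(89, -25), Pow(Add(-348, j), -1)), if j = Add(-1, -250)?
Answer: Rational(-64, 599) ≈ -0.10684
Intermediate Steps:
j = -251
Mul(Add(89, -25), Pow(Add(-348, j), -1)) = Mul(Add(89, -25), Pow(Add(-348, -251), -1)) = Mul(64, Pow(-599, -1)) = Mul(64, Rational(-1, 599)) = Rational(-64, 599)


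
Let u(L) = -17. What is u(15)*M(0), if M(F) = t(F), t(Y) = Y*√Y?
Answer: 0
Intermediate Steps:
t(Y) = Y^(3/2)
M(F) = F^(3/2)
u(15)*M(0) = -17*0^(3/2) = -17*0 = 0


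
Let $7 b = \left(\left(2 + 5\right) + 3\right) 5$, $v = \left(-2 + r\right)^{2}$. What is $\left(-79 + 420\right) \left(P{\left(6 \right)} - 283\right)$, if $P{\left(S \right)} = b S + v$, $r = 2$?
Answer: $- \frac{573221}{7} \approx -81889.0$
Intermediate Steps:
$v = 0$ ($v = \left(-2 + 2\right)^{2} = 0^{2} = 0$)
$b = \frac{50}{7}$ ($b = \frac{\left(\left(2 + 5\right) + 3\right) 5}{7} = \frac{\left(7 + 3\right) 5}{7} = \frac{10 \cdot 5}{7} = \frac{1}{7} \cdot 50 = \frac{50}{7} \approx 7.1429$)
$P{\left(S \right)} = \frac{50 S}{7}$ ($P{\left(S \right)} = \frac{50 S}{7} + 0 = \frac{50 S}{7}$)
$\left(-79 + 420\right) \left(P{\left(6 \right)} - 283\right) = \left(-79 + 420\right) \left(\frac{50}{7} \cdot 6 - 283\right) = 341 \left(\frac{300}{7} - 283\right) = 341 \left(- \frac{1681}{7}\right) = - \frac{573221}{7}$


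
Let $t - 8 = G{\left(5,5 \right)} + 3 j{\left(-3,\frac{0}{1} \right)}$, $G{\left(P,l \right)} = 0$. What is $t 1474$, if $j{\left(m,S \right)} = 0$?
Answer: $11792$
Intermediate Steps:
$t = 8$ ($t = 8 + \left(0 + 3 \cdot 0\right) = 8 + \left(0 + 0\right) = 8 + 0 = 8$)
$t 1474 = 8 \cdot 1474 = 11792$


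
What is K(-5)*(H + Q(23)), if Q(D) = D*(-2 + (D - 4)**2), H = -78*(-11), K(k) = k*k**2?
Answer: -1139375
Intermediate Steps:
K(k) = k**3
H = 858
Q(D) = D*(-2 + (-4 + D)**2)
K(-5)*(H + Q(23)) = (-5)**3*(858 + 23*(-2 + (-4 + 23)**2)) = -125*(858 + 23*(-2 + 19**2)) = -125*(858 + 23*(-2 + 361)) = -125*(858 + 23*359) = -125*(858 + 8257) = -125*9115 = -1139375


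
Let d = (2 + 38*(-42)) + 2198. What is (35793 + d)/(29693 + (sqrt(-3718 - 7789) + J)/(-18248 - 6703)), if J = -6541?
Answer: 224273602376611816/182966037573173521 + 302713849*I*sqrt(11507)/182966037573173521 ≈ 1.2258 + 1.7748e-7*I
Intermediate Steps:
d = 604 (d = (2 - 1596) + 2198 = -1594 + 2198 = 604)
(35793 + d)/(29693 + (sqrt(-3718 - 7789) + J)/(-18248 - 6703)) = (35793 + 604)/(29693 + (sqrt(-3718 - 7789) - 6541)/(-18248 - 6703)) = 36397/(29693 + (sqrt(-11507) - 6541)/(-24951)) = 36397/(29693 + (I*sqrt(11507) - 6541)*(-1/24951)) = 36397/(29693 + (-6541 + I*sqrt(11507))*(-1/24951)) = 36397/(29693 + (6541/24951 - I*sqrt(11507)/24951)) = 36397/(740876584/24951 - I*sqrt(11507)/24951)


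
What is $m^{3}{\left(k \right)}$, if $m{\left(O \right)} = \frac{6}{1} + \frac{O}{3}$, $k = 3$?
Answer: $343$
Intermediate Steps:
$m{\left(O \right)} = 6 + \frac{O}{3}$ ($m{\left(O \right)} = 6 \cdot 1 + O \frac{1}{3} = 6 + \frac{O}{3}$)
$m^{3}{\left(k \right)} = \left(6 + \frac{1}{3} \cdot 3\right)^{3} = \left(6 + 1\right)^{3} = 7^{3} = 343$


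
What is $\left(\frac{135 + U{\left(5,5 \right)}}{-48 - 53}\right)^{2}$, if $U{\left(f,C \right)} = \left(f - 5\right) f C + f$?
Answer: $\frac{19600}{10201} \approx 1.9214$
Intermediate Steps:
$U{\left(f,C \right)} = f + C f \left(-5 + f\right)$ ($U{\left(f,C \right)} = \left(-5 + f\right) f C + f = f \left(-5 + f\right) C + f = C f \left(-5 + f\right) + f = f + C f \left(-5 + f\right)$)
$\left(\frac{135 + U{\left(5,5 \right)}}{-48 - 53}\right)^{2} = \left(\frac{135 + 5 \left(1 - 25 + 5 \cdot 5\right)}{-48 - 53}\right)^{2} = \left(\frac{135 + 5 \left(1 - 25 + 25\right)}{-101}\right)^{2} = \left(\left(135 + 5 \cdot 1\right) \left(- \frac{1}{101}\right)\right)^{2} = \left(\left(135 + 5\right) \left(- \frac{1}{101}\right)\right)^{2} = \left(140 \left(- \frac{1}{101}\right)\right)^{2} = \left(- \frac{140}{101}\right)^{2} = \frac{19600}{10201}$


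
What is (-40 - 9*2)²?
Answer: 3364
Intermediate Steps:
(-40 - 9*2)² = (-40 - 18)² = (-58)² = 3364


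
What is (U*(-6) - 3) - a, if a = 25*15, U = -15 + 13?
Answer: -366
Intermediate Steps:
U = -2
a = 375
(U*(-6) - 3) - a = (-2*(-6) - 3) - 1*375 = (12 - 3) - 375 = 9 - 375 = -366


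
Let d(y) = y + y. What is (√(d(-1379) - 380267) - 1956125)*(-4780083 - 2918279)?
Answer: 15058958367250 - 38491810*I*√15321 ≈ 1.5059e+13 - 4.7644e+9*I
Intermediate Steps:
d(y) = 2*y
(√(d(-1379) - 380267) - 1956125)*(-4780083 - 2918279) = (√(2*(-1379) - 380267) - 1956125)*(-4780083 - 2918279) = (√(-2758 - 380267) - 1956125)*(-7698362) = (√(-383025) - 1956125)*(-7698362) = (5*I*√15321 - 1956125)*(-7698362) = (-1956125 + 5*I*√15321)*(-7698362) = 15058958367250 - 38491810*I*√15321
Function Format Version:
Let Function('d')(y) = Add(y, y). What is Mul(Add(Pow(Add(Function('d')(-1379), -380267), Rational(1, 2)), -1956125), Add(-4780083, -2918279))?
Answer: Add(15058958367250, Mul(-38491810, I, Pow(15321, Rational(1, 2)))) ≈ Add(1.5059e+13, Mul(-4.7644e+9, I))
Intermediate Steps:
Function('d')(y) = Mul(2, y)
Mul(Add(Pow(Add(Function('d')(-1379), -380267), Rational(1, 2)), -1956125), Add(-4780083, -2918279)) = Mul(Add(Pow(Add(Mul(2, -1379), -380267), Rational(1, 2)), -1956125), Add(-4780083, -2918279)) = Mul(Add(Pow(Add(-2758, -380267), Rational(1, 2)), -1956125), -7698362) = Mul(Add(Pow(-383025, Rational(1, 2)), -1956125), -7698362) = Mul(Add(Mul(5, I, Pow(15321, Rational(1, 2))), -1956125), -7698362) = Mul(Add(-1956125, Mul(5, I, Pow(15321, Rational(1, 2)))), -7698362) = Add(15058958367250, Mul(-38491810, I, Pow(15321, Rational(1, 2))))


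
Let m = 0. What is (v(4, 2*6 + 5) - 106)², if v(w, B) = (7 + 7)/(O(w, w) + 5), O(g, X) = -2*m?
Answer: 266256/25 ≈ 10650.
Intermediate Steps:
O(g, X) = 0 (O(g, X) = -2*0 = 0)
v(w, B) = 14/5 (v(w, B) = (7 + 7)/(0 + 5) = 14/5)
(v(4, 2*6 + 5) - 106)² = (14/5 - 106)² = (-516/5)² = 266256/25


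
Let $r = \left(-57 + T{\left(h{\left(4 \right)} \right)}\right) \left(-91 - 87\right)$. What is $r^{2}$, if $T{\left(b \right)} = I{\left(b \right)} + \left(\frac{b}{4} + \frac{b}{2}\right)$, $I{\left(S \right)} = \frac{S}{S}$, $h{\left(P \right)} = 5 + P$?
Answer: $\frac{307406089}{4} \approx 7.6851 \cdot 10^{7}$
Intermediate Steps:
$I{\left(S \right)} = 1$
$T{\left(b \right)} = 1 + \frac{3 b}{4}$ ($T{\left(b \right)} = 1 + \left(\frac{b}{4} + \frac{b}{2}\right) = 1 + \frac{3 b}{4}$)
$r = \frac{17533}{2}$ ($r = \left(-57 + \left(1 + \frac{3 \left(5 + 4\right)}{4}\right)\right) \left(-91 - 87\right) = \left(-57 + \left(1 + \frac{3}{4} \cdot 9\right)\right) \left(-178\right) = \left(-57 + \left(1 + \frac{27}{4}\right)\right) \left(-178\right) = \left(-57 + \frac{31}{4}\right) \left(-178\right) = \left(- \frac{197}{4}\right) \left(-178\right) = \frac{17533}{2} \approx 8766.5$)
$r^{2} = \left(\frac{17533}{2}\right)^{2} = \frac{307406089}{4}$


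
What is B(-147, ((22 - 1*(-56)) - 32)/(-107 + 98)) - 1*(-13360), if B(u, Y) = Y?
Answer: 120194/9 ≈ 13355.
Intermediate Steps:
B(-147, ((22 - 1*(-56)) - 32)/(-107 + 98)) - 1*(-13360) = ((22 - 1*(-56)) - 32)/(-107 + 98) - 1*(-13360) = ((22 + 56) - 32)/(-9) + 13360 = (78 - 32)*(-⅑) + 13360 = 46*(-⅑) + 13360 = -46/9 + 13360 = 120194/9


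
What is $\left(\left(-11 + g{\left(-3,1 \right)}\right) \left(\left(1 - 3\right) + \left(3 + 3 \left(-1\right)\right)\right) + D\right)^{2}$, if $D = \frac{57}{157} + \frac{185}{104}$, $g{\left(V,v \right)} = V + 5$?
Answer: $\frac{108160081129}{266603584} \approx 405.7$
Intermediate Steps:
$g{\left(V,v \right)} = 5 + V$
$D = \frac{34973}{16328}$ ($D = 57 \cdot \frac{1}{157} + 185 \cdot \frac{1}{104} = \frac{57}{157} + \frac{185}{104} = \frac{34973}{16328} \approx 2.1419$)
$\left(\left(-11 + g{\left(-3,1 \right)}\right) \left(\left(1 - 3\right) + \left(3 + 3 \left(-1\right)\right)\right) + D\right)^{2} = \left(\left(-11 + \left(5 - 3\right)\right) \left(\left(1 - 3\right) + \left(3 + 3 \left(-1\right)\right)\right) + \frac{34973}{16328}\right)^{2} = \left(\left(-11 + 2\right) \left(-2 + \left(3 - 3\right)\right) + \frac{34973}{16328}\right)^{2} = \left(- 9 \left(-2 + 0\right) + \frac{34973}{16328}\right)^{2} = \left(\left(-9\right) \left(-2\right) + \frac{34973}{16328}\right)^{2} = \left(18 + \frac{34973}{16328}\right)^{2} = \left(\frac{328877}{16328}\right)^{2} = \frac{108160081129}{266603584}$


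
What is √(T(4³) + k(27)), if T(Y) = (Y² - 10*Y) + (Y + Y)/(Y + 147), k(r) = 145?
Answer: 43*√86721/211 ≈ 60.013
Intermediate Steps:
T(Y) = Y² - 10*Y + 2*Y/(147 + Y) (T(Y) = (Y² - 10*Y) + (2*Y)/(147 + Y) = (Y² - 10*Y) + 2*Y/(147 + Y) = Y² - 10*Y + 2*Y/(147 + Y))
√(T(4³) + k(27)) = √(4³*(-1468 + (4³)² + 137*4³)/(147 + 4³) + 145) = √(64*(-1468 + 64² + 137*64)/(147 + 64) + 145) = √(64*(-1468 + 4096 + 8768)/211 + 145) = √(64*(1/211)*11396 + 145) = √(729344/211 + 145) = √(759939/211) = 43*√86721/211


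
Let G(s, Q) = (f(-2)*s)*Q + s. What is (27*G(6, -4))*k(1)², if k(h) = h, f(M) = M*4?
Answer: 5346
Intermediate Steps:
f(M) = 4*M
G(s, Q) = s - 8*Q*s (G(s, Q) = ((4*(-2))*s)*Q + s = (-8*s)*Q + s = -8*Q*s + s = s - 8*Q*s)
(27*G(6, -4))*k(1)² = (27*(6*(1 - 8*(-4))))*1² = (27*(6*(1 + 32)))*1 = (27*(6*33))*1 = (27*198)*1 = 5346*1 = 5346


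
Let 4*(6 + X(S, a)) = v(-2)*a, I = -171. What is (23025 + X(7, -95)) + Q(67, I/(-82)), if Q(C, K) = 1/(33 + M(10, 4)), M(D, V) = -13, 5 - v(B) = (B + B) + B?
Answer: 113789/5 ≈ 22758.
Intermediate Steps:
v(B) = 5 - 3*B (v(B) = 5 - ((B + B) + B) = 5 - (2*B + B) = 5 - 3*B)
Q(C, K) = 1/20 (Q(C, K) = 1/(33 - 13) = 1/20)
X(S, a) = -6 + 11*a/4 (X(S, a) = -6 + ((5 - 3*(-2))*a)/4 = -6 + ((5 + 6)*a)/4 = -6 + (11*a)/4 = -6 + 11*a/4)
(23025 + X(7, -95)) + Q(67, I/(-82)) = (23025 + (-6 + (11/4)*(-95))) + 1/20 = (23025 + (-6 - 1045/4)) + 1/20 = (23025 - 1069/4) + 1/20 = 91031/4 + 1/20 = 113789/5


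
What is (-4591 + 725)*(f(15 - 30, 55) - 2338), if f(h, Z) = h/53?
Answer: 479109514/53 ≈ 9.0398e+6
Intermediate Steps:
f(h, Z) = h/53 (f(h, Z) = h*(1/53) = h/53)
(-4591 + 725)*(f(15 - 30, 55) - 2338) = (-4591 + 725)*((15 - 30)/53 - 2338) = -3866*((1/53)*(-15) - 2338) = -3866*(-15/53 - 2338) = -3866*(-123929/53) = 479109514/53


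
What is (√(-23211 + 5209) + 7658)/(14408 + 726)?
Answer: 547/1081 + I*√18002/15134 ≈ 0.50601 + 0.0088656*I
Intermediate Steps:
(√(-23211 + 5209) + 7658)/(14408 + 726) = (√(-18002) + 7658)/15134 = (I*√18002 + 7658)*(1/15134) = (7658 + I*√18002)*(1/15134) = 547/1081 + I*√18002/15134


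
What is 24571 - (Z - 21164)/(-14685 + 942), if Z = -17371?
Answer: 112546906/4581 ≈ 24568.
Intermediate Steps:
24571 - (Z - 21164)/(-14685 + 942) = 24571 - (-17371 - 21164)/(-14685 + 942) = 24571 - (-38535)/(-13743) = 24571 - (-38535)*(-1)/13743 = 24571 - 1*12845/4581 = 24571 - 12845/4581 = 112546906/4581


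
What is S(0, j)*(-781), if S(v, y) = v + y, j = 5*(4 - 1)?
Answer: -11715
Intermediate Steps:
j = 15 (j = 5*3 = 15)
S(0, j)*(-781) = (0 + 15)*(-781) = 15*(-781) = -11715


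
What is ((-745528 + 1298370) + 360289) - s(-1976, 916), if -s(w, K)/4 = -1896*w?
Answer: 15899115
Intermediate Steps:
s(w, K) = 7584*w (s(w, K) = -(-7584)*w = 7584*w)
((-745528 + 1298370) + 360289) - s(-1976, 916) = ((-745528 + 1298370) + 360289) - 7584*(-1976) = (552842 + 360289) - 1*(-14985984) = 913131 + 14985984 = 15899115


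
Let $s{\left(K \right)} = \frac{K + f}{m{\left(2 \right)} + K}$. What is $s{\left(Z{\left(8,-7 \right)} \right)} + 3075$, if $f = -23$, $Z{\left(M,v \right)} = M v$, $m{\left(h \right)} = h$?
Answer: $\frac{166129}{54} \approx 3076.5$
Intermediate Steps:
$s{\left(K \right)} = \frac{-23 + K}{2 + K}$ ($s{\left(K \right)} = \frac{K - 23}{2 + K} = \frac{-23 + K}{2 + K}$)
$s{\left(Z{\left(8,-7 \right)} \right)} + 3075 = \frac{-23 + 8 \left(-7\right)}{2 + 8 \left(-7\right)} + 3075 = \frac{-23 - 56}{2 - 56} + 3075 = \frac{1}{-54} \left(-79\right) + 3075 = \left(- \frac{1}{54}\right) \left(-79\right) + 3075 = \frac{79}{54} + 3075 = \frac{166129}{54}$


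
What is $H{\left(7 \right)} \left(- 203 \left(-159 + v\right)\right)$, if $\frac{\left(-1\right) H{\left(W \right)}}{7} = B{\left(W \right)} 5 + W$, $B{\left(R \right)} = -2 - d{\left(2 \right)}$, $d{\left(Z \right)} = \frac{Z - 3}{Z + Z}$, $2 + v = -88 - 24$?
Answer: $\frac{2715531}{4} \approx 6.7888 \cdot 10^{5}$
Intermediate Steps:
$v = -114$ ($v = -2 - 112 = -114$)
$d{\left(Z \right)} = \frac{-3 + Z}{2 Z}$
$B{\left(R \right)} = - \frac{7}{4}$ ($B{\left(R \right)} = -2 - \frac{-3 + 2}{2 \cdot 2} = -2 - \frac{1}{2} \cdot \frac{1}{2} \left(-1\right) = -2 - - \frac{1}{4} = -2 + \frac{1}{4} = - \frac{7}{4}$)
$H{\left(W \right)} = \frac{245}{4} - 7 W$ ($H{\left(W \right)} = - 7 \left(\left(- \frac{7}{4}\right) 5 + W\right) = - 7 \left(- \frac{35}{4} + W\right) = \frac{245}{4} - 7 W$)
$H{\left(7 \right)} \left(- 203 \left(-159 + v\right)\right) = \left(\frac{245}{4} - 49\right) \left(- 203 \left(-159 - 114\right)\right) = \left(\frac{245}{4} - 49\right) \left(\left(-203\right) \left(-273\right)\right) = \frac{49}{4} \cdot 55419 = \frac{2715531}{4}$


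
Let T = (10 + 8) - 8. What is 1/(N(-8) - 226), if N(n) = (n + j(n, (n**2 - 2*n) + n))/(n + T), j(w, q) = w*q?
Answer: -1/518 ≈ -0.0019305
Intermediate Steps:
j(w, q) = q*w
T = 10 (T = 18 - 8 = 10)
N(n) = (n + n*(n**2 - n))/(10 + n) (N(n) = (n + ((n**2 - 2*n) + n)*n)/(n + 10) = (n + (n**2 - n)*n)/(10 + n) = (n + n*(n**2 - n))/(10 + n))
1/(N(-8) - 226) = 1/(-8*(1 - 8*(-1 - 8))/(10 - 8) - 226) = 1/(-8*(1 - 8*(-9))/2 - 226) = 1/(-8*1/2*(1 + 72) - 226) = 1/(-8*1/2*73 - 226) = 1/(-292 - 226) = 1/(-518) = -1/518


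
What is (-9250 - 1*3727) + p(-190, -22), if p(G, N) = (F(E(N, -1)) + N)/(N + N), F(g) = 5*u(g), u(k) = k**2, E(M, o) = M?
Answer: -26063/2 ≈ -13032.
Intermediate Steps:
F(g) = 5*g**2
p(G, N) = (N + 5*N**2)/(2*N) (p(G, N) = (5*N**2 + N)/(N + N) = (N + 5*N**2)/((2*N)) = (N + 5*N**2)*(1/(2*N)) = (N + 5*N**2)/(2*N))
(-9250 - 1*3727) + p(-190, -22) = (-9250 - 1*3727) + (1/2 + (5/2)*(-22)) = (-9250 - 3727) + (1/2 - 55) = -12977 - 109/2 = -26063/2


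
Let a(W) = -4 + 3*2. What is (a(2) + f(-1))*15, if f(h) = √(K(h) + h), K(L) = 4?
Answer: 30 + 15*√3 ≈ 55.981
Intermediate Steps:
a(W) = 2 (a(W) = -4 + 6 = 2)
f(h) = √(4 + h)
(a(2) + f(-1))*15 = (2 + √(4 - 1))*15 = (2 + √3)*15 = 30 + 15*√3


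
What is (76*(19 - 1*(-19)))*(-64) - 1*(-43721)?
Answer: -141111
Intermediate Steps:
(76*(19 - 1*(-19)))*(-64) - 1*(-43721) = (76*(19 + 19))*(-64) + 43721 = (76*38)*(-64) + 43721 = 2888*(-64) + 43721 = -184832 + 43721 = -141111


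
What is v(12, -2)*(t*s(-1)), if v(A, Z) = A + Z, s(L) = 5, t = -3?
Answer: -150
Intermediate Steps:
v(12, -2)*(t*s(-1)) = (12 - 2)*(-3*5) = 10*(-15) = -150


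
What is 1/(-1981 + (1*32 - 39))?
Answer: -1/1988 ≈ -0.00050302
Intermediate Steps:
1/(-1981 + (1*32 - 39)) = 1/(-1981 + (32 - 39)) = 1/(-1981 - 7) = 1/(-1988) = -1/1988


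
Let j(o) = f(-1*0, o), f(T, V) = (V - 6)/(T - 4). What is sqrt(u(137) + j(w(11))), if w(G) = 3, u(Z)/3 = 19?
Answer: sqrt(231)/2 ≈ 7.5993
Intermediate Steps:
u(Z) = 57 (u(Z) = 3*19 = 57)
f(T, V) = (-6 + V)/(-4 + T)
j(o) = 3/2 - o/4 (j(o) = (-6 + o)/(-4 - 1*0) = (-6 + o)/(-4 + 0) = (-6 + o)/(-4) = -(-6 + o)/4 = 3/2 - o/4)
sqrt(u(137) + j(w(11))) = sqrt(57 + (3/2 - 1/4*3)) = sqrt(57 + (3/2 - 3/4)) = sqrt(57 + 3/4) = sqrt(231/4) = sqrt(231)/2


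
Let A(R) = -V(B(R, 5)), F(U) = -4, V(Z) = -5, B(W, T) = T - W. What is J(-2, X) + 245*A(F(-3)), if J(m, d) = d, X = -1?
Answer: 1224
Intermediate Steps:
A(R) = 5 (A(R) = -1*(-5) = 5)
J(-2, X) + 245*A(F(-3)) = -1 + 245*5 = -1 + 1225 = 1224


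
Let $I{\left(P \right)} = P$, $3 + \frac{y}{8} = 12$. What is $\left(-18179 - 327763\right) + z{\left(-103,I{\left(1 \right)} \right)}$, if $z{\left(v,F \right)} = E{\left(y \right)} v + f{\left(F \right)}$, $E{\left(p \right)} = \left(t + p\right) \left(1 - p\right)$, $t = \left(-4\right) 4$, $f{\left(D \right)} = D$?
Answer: $63587$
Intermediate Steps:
$y = 72$ ($y = -24 + 8 \cdot 12 = -24 + 96 = 72$)
$t = -16$
$E{\left(p \right)} = \left(1 - p\right) \left(-16 + p\right)$ ($E{\left(p \right)} = \left(-16 + p\right) \left(1 - p\right) = \left(1 - p\right) \left(-16 + p\right)$)
$z{\left(v,F \right)} = F - 3976 v$ ($z{\left(v,F \right)} = \left(-16 - 72^{2} + 17 \cdot 72\right) v + F = \left(-16 - 5184 + 1224\right) v + F = - 3976 v + F = F - 3976 v$)
$\left(-18179 - 327763\right) + z{\left(-103,I{\left(1 \right)} \right)} = \left(-18179 - 327763\right) + \left(1 - -409528\right) = -345942 + \left(1 + 409528\right) = -345942 + 409529 = 63587$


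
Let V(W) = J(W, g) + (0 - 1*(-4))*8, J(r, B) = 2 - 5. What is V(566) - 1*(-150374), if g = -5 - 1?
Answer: 150403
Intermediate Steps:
g = -6
J(r, B) = -3
V(W) = 29 (V(W) = -3 + (0 - 1*(-4))*8 = -3 + (0 + 4)*8 = -3 + 4*8 = -3 + 32 = 29)
V(566) - 1*(-150374) = 29 - 1*(-150374) = 29 + 150374 = 150403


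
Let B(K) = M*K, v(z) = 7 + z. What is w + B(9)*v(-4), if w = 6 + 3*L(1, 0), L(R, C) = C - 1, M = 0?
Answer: 3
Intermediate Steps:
L(R, C) = -1 + C
B(K) = 0 (B(K) = 0*K = 0)
w = 3 (w = 6 + 3*(-1 + 0) = 6 + 3*(-1) = 6 - 3 = 3)
w + B(9)*v(-4) = 3 + 0*(7 - 4) = 3 + 0*3 = 3 + 0 = 3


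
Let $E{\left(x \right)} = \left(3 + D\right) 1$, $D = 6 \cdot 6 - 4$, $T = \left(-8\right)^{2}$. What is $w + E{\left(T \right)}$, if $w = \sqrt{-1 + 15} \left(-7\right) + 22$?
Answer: $57 - 7 \sqrt{14} \approx 30.808$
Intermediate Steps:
$T = 64$
$D = 32$ ($D = 36 - 4 = 32$)
$w = 22 - 7 \sqrt{14}$ ($w = \sqrt{14} \left(-7\right) + 22 = - 7 \sqrt{14} + 22 = 22 - 7 \sqrt{14} \approx -4.1916$)
$E{\left(x \right)} = 35$ ($E{\left(x \right)} = \left(3 + 32\right) 1 = 35 \cdot 1 = 35$)
$w + E{\left(T \right)} = \left(22 - 7 \sqrt{14}\right) + 35 = 57 - 7 \sqrt{14}$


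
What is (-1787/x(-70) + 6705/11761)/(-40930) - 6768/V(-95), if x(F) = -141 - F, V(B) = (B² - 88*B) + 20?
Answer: -4633791256901/11897298734723 ≈ -0.38948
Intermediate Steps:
V(B) = 20 + B² - 88*B
(-1787/x(-70) + 6705/11761)/(-40930) - 6768/V(-95) = (-1787/(-141 - 1*(-70)) + 6705/11761)/(-40930) - 6768/(20 + (-95)² - 88*(-95)) = (-1787/(-141 + 70) + 6705*(1/11761))*(-1/40930) - 6768/(20 + 9025 + 8360) = (-1787/(-71) + 6705/11761)*(-1/40930) - 6768/17405 = (-1787*(-1/71) + 6705/11761)*(-1/40930) - 6768*1/17405 = (1787/71 + 6705/11761)*(-1/40930) - 6768/17405 = (21492962/835031)*(-1/40930) - 6768/17405 = -10746481/17088909415 - 6768/17405 = -4633791256901/11897298734723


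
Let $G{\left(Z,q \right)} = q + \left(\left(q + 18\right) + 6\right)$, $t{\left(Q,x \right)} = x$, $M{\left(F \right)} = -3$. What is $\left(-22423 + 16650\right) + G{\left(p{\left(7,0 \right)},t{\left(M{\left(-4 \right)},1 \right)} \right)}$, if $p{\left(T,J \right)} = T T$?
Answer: $-5747$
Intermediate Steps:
$p{\left(T,J \right)} = T^{2}$
$G{\left(Z,q \right)} = 24 + 2 q$ ($G{\left(Z,q \right)} = q + \left(\left(18 + q\right) + 6\right) = q + \left(24 + q\right) = 24 + 2 q$)
$\left(-22423 + 16650\right) + G{\left(p{\left(7,0 \right)},t{\left(M{\left(-4 \right)},1 \right)} \right)} = \left(-22423 + 16650\right) + \left(24 + 2 \cdot 1\right) = -5773 + \left(24 + 2\right) = -5773 + 26 = -5747$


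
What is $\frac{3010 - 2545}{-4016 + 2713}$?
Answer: $- \frac{465}{1303} \approx -0.35687$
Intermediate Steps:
$\frac{3010 - 2545}{-4016 + 2713} = \frac{465}{-1303} = 465 \left(- \frac{1}{1303}\right) = - \frac{465}{1303}$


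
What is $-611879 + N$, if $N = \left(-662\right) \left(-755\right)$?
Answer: $-112069$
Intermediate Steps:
$N = 499810$
$-611879 + N = -611879 + 499810 = -112069$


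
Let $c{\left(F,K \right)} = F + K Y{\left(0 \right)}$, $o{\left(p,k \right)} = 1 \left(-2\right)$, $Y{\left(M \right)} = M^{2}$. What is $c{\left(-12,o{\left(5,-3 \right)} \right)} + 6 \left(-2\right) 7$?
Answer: $-96$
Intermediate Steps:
$o{\left(p,k \right)} = -2$
$c{\left(F,K \right)} = F$ ($c{\left(F,K \right)} = F + K 0^{2} = F + K 0 = F + 0 = F$)
$c{\left(-12,o{\left(5,-3 \right)} \right)} + 6 \left(-2\right) 7 = -12 + 6 \left(-2\right) 7 = -12 - 84 = -96$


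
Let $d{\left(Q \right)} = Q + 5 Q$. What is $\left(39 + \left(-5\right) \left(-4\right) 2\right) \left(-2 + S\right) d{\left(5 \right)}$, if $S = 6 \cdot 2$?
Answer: $23700$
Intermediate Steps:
$d{\left(Q \right)} = 6 Q$
$S = 12$
$\left(39 + \left(-5\right) \left(-4\right) 2\right) \left(-2 + S\right) d{\left(5 \right)} = \left(39 + \left(-5\right) \left(-4\right) 2\right) \left(-2 + 12\right) 6 \cdot 5 = \left(39 + 20 \cdot 2\right) 10 \cdot 30 = \left(39 + 40\right) 300 = 79 \cdot 300 = 23700$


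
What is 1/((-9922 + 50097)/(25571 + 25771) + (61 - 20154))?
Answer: -51342/1031574631 ≈ -4.9771e-5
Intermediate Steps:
1/((-9922 + 50097)/(25571 + 25771) + (61 - 20154)) = 1/(40175/51342 - 20093) = 1/(-1031574631/51342) = -51342/1031574631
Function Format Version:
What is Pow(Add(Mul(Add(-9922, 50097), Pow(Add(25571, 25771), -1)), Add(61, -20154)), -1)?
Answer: Rational(-51342, 1031574631) ≈ -4.9771e-5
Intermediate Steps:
Pow(Add(Mul(Add(-9922, 50097), Pow(Add(25571, 25771), -1)), Add(61, -20154)), -1) = Pow(Add(Mul(40175, Pow(51342, -1)), -20093), -1) = Pow(Add(Mul(40175, Rational(1, 51342)), -20093), -1) = Pow(Add(Rational(40175, 51342), -20093), -1) = Pow(Rational(-1031574631, 51342), -1) = Rational(-51342, 1031574631)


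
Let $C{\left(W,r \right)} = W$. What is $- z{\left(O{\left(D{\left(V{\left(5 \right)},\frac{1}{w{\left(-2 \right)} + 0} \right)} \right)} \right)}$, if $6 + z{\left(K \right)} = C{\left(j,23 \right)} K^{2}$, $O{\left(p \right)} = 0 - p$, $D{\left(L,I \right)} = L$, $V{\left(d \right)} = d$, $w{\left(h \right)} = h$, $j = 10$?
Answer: $-244$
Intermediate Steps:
$O{\left(p \right)} = - p$
$z{\left(K \right)} = -6 + 10 K^{2}$
$- z{\left(O{\left(D{\left(V{\left(5 \right)},\frac{1}{w{\left(-2 \right)} + 0} \right)} \right)} \right)} = - (-6 + 10 \left(\left(-1\right) 5\right)^{2}) = - (-6 + 10 \left(-5\right)^{2}) = - (-6 + 10 \cdot 25) = - (-6 + 250) = \left(-1\right) 244 = -244$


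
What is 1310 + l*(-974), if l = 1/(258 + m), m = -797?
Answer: 707064/539 ≈ 1311.8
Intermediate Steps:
l = -1/539 (l = 1/(258 - 797) = 1/(-539) = -1/539 ≈ -0.0018553)
1310 + l*(-974) = 1310 - 1/539*(-974) = 1310 + 974/539 = 707064/539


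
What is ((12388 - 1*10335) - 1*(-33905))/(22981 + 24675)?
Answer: 17979/23828 ≈ 0.75453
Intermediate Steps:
((12388 - 1*10335) - 1*(-33905))/(22981 + 24675) = ((12388 - 10335) + 33905)/47656 = (2053 + 33905)*(1/47656) = 35958*(1/47656) = 17979/23828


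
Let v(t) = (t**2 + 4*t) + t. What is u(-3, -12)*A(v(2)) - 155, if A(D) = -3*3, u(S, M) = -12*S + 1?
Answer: -488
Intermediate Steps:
v(t) = t**2 + 5*t
u(S, M) = 1 - 12*S
A(D) = -9
u(-3, -12)*A(v(2)) - 155 = (1 - 12*(-3))*(-9) - 155 = (1 + 36)*(-9) - 155 = 37*(-9) - 155 = -333 - 155 = -488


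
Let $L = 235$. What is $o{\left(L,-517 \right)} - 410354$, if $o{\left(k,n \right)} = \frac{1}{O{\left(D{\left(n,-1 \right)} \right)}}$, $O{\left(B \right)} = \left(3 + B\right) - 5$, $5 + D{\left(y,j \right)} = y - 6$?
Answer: $- \frac{217487621}{530} \approx -4.1035 \cdot 10^{5}$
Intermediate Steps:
$D{\left(y,j \right)} = -11 + y$ ($D{\left(y,j \right)} = -5 + \left(y - 6\right) = -5 + \left(-6 + y\right) = -11 + y$)
$O{\left(B \right)} = -2 + B$
$o{\left(k,n \right)} = \frac{1}{-13 + n}$ ($o{\left(k,n \right)} = \frac{1}{-2 + \left(-11 + n\right)} = \frac{1}{-13 + n}$)
$o{\left(L,-517 \right)} - 410354 = \frac{1}{-13 - 517} - 410354 = \frac{1}{-530} - 410354 = - \frac{1}{530} - 410354 = - \frac{217487621}{530}$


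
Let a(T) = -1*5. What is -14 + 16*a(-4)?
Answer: -94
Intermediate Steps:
a(T) = -5
-14 + 16*a(-4) = -14 + 16*(-5) = -14 - 80 = -94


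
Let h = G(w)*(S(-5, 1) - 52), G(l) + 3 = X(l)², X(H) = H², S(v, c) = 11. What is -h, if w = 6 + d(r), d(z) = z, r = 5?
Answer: 600158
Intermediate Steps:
w = 11 (w = 6 + 5 = 11)
G(l) = -3 + l⁴ (G(l) = -3 + (l²)² = -3 + l⁴)
h = -600158 (h = (-3 + 11⁴)*(11 - 52) = (-3 + 14641)*(-41) = 14638*(-41) = -600158)
-h = -1*(-600158) = 600158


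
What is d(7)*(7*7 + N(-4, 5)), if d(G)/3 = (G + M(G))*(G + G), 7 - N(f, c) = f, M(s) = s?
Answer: 35280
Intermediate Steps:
N(f, c) = 7 - f
d(G) = 12*G**2 (d(G) = 3*((G + G)*(G + G)) = 3*((2*G)*(2*G)) = 3*(4*G**2) = 12*G**2)
d(7)*(7*7 + N(-4, 5)) = (12*7**2)*(7*7 + (7 - 1*(-4))) = (12*49)*(49 + (7 + 4)) = 588*(49 + 11) = 588*60 = 35280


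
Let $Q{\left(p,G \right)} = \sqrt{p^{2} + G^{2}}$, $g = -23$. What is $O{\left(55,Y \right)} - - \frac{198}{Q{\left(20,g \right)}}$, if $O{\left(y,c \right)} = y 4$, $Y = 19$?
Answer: $220 + \frac{198 \sqrt{929}}{929} \approx 226.5$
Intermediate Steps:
$Q{\left(p,G \right)} = \sqrt{G^{2} + p^{2}}$
$O{\left(y,c \right)} = 4 y$
$O{\left(55,Y \right)} - - \frac{198}{Q{\left(20,g \right)}} = 4 \cdot 55 - - \frac{198}{\sqrt{\left(-23\right)^{2} + 20^{2}}} = 220 - - \frac{198}{\sqrt{529 + 400}} = 220 - - \frac{198}{\sqrt{929}} = 220 - - 198 \frac{\sqrt{929}}{929} = 220 - - \frac{198 \sqrt{929}}{929} = 220 + \frac{198 \sqrt{929}}{929}$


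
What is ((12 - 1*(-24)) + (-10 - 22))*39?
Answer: 156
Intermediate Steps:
((12 - 1*(-24)) + (-10 - 22))*39 = ((12 + 24) - 32)*39 = (36 - 32)*39 = 4*39 = 156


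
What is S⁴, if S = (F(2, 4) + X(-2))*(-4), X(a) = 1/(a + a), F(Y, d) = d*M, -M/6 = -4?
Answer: 21517662721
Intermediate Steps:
M = 24 (M = -6*(-4) = 24)
F(Y, d) = 24*d (F(Y, d) = d*24 = 24*d)
X(a) = 1/(2*a)
S = -383 (S = (24*4 + (½)/(-2))*(-4) = (96 + (½)*(-½))*(-4) = (96 - ¼)*(-4) = (383/4)*(-4) = -383)
S⁴ = (-383)⁴ = 21517662721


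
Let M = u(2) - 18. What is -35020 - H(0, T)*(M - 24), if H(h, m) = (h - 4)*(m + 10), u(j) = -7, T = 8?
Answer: -38548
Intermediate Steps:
H(h, m) = (-4 + h)*(10 + m)
M = -25 (M = -7 - 18 = -25)
-35020 - H(0, T)*(M - 24) = -35020 - (-40 - 4*8 + 10*0 + 0*8)*(-25 - 24) = -35020 - (-40 - 32 + 0 + 0)*(-49) = -35020 - (-72)*(-49) = -35020 - 1*3528 = -35020 - 3528 = -38548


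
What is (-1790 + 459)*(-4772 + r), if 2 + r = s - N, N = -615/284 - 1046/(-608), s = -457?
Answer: 150264971307/21584 ≈ 6.9619e+6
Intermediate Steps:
N = -9607/21584 (N = -615*1/284 - 1046*(-1/608) = -615/284 + 523/304 = -9607/21584 ≈ -0.44510)
r = -9897449/21584 (r = -2 + (-457 - 1*(-9607/21584)) = -2 + (-457 + 9607/21584) = -2 - 9854281/21584 = -9897449/21584 ≈ -458.55)
(-1790 + 459)*(-4772 + r) = (-1790 + 459)*(-4772 - 9897449/21584) = -1331*(-112896297/21584) = 150264971307/21584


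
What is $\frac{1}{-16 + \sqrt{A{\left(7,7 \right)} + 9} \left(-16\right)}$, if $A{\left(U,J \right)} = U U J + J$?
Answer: $\frac{1}{5728} - \frac{\sqrt{359}}{5728} \approx -0.0031333$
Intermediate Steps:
$A{\left(U,J \right)} = J + J U^{2}$ ($A{\left(U,J \right)} = U^{2} J + J = J U^{2} + J = J + J U^{2}$)
$\frac{1}{-16 + \sqrt{A{\left(7,7 \right)} + 9} \left(-16\right)} = \frac{1}{-16 + \sqrt{7 \left(1 + 7^{2}\right) + 9} \left(-16\right)} = \frac{1}{-16 + \sqrt{7 \left(1 + 49\right) + 9} \left(-16\right)} = \frac{1}{-16 + \sqrt{7 \cdot 50 + 9} \left(-16\right)} = \frac{1}{-16 + \sqrt{350 + 9} \left(-16\right)} = \frac{1}{-16 + \sqrt{359} \left(-16\right)} = \frac{1}{-16 - 16 \sqrt{359}}$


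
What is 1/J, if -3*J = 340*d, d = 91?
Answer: -3/30940 ≈ -9.6962e-5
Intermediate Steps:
J = -30940/3 (J = -340*91/3 = -⅓*30940 = -30940/3 ≈ -10313.)
1/J = 1/(-30940/3) = -3/30940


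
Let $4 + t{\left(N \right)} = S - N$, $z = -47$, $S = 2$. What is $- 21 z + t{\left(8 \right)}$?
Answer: $977$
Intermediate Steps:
$t{\left(N \right)} = -2 - N$ ($t{\left(N \right)} = -4 - \left(-2 + N\right) = -2 - N$)
$- 21 z + t{\left(8 \right)} = \left(-21\right) \left(-47\right) - 10 = 987 - 10 = 977$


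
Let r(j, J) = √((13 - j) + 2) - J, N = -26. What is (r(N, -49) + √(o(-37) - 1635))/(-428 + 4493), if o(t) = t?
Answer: 49/4065 + √41/4065 + 2*I*√418/4065 ≈ 0.013629 + 0.010059*I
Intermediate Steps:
r(j, J) = √(15 - j) - J
(r(N, -49) + √(o(-37) - 1635))/(-428 + 4493) = ((√(15 - 1*(-26)) - 1*(-49)) + √(-37 - 1635))/(-428 + 4493) = ((√(15 + 26) + 49) + √(-1672))/4065 = ((√41 + 49) + 2*I*√418)*(1/4065) = ((49 + √41) + 2*I*√418)*(1/4065) = (49 + √41 + 2*I*√418)*(1/4065) = 49/4065 + √41/4065 + 2*I*√418/4065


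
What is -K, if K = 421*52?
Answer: -21892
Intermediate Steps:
K = 21892
-K = -1*21892 = -21892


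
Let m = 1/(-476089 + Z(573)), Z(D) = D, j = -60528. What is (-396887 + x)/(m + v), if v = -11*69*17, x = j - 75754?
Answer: 253530390204/6135582949 ≈ 41.321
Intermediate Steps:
x = -136282 (x = -60528 - 75754 = -136282)
v = -12903 (v = -759*17 = -12903)
m = -1/475516 (m = 1/(-476089 + 573) = 1/(-475516) = -1/475516 ≈ -2.1030e-6)
(-396887 + x)/(m + v) = (-396887 - 136282)/(-1/475516 - 12903) = -533169/(-6135582949/475516) = -533169*(-475516/6135582949) = 253530390204/6135582949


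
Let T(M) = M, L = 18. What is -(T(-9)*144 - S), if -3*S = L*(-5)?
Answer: 1326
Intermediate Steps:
S = 30 (S = -6*(-5) = -⅓*(-90) = 30)
-(T(-9)*144 - S) = -(-9*144 - 1*30) = -(-1296 - 30) = -1*(-1326) = 1326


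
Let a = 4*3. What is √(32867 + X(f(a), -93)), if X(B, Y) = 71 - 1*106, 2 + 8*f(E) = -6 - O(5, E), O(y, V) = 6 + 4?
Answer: 24*√57 ≈ 181.20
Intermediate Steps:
O(y, V) = 10
a = 12
f(E) = -9/4 (f(E) = -¼ + (-6 - 1*10)/8 = -¼ + (-6 - 10)/8 = -¼ + (⅛)*(-16) = -¼ - 2 = -9/4)
X(B, Y) = -35 (X(B, Y) = 71 - 106 = -35)
√(32867 + X(f(a), -93)) = √(32867 - 35) = √32832 = 24*√57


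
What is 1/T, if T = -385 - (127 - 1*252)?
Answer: -1/260 ≈ -0.0038462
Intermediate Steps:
T = -260 (T = -385 - (127 - 252) = -385 - 1*(-125) = -385 + 125 = -260)
1/T = 1/(-260) = -1/260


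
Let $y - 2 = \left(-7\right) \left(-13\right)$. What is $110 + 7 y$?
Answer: $761$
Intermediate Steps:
$y = 93$ ($y = 2 - -91 = 2 + 91 = 93$)
$110 + 7 y = 110 + 7 \cdot 93 = 110 + 651 = 761$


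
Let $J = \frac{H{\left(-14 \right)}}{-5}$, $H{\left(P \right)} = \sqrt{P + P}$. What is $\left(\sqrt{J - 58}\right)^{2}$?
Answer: $-58 - \frac{2 i \sqrt{7}}{5} \approx -58.0 - 1.0583 i$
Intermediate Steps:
$H{\left(P \right)} = \sqrt{2} \sqrt{P}$ ($H{\left(P \right)} = \sqrt{2 P} = \sqrt{2} \sqrt{P}$)
$J = - \frac{2 i \sqrt{7}}{5}$ ($J = \frac{\sqrt{2} \sqrt{-14}}{-5} = \sqrt{2} i \sqrt{14} \left(- \frac{1}{5}\right) = 2 i \sqrt{7} \left(- \frac{1}{5}\right) = - \frac{2 i \sqrt{7}}{5} \approx - 1.0583 i$)
$\left(\sqrt{J - 58}\right)^{2} = \left(\sqrt{- \frac{2 i \sqrt{7}}{5} - 58}\right)^{2} = \left(\sqrt{-58 - \frac{2 i \sqrt{7}}{5}}\right)^{2} = -58 - \frac{2 i \sqrt{7}}{5}$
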